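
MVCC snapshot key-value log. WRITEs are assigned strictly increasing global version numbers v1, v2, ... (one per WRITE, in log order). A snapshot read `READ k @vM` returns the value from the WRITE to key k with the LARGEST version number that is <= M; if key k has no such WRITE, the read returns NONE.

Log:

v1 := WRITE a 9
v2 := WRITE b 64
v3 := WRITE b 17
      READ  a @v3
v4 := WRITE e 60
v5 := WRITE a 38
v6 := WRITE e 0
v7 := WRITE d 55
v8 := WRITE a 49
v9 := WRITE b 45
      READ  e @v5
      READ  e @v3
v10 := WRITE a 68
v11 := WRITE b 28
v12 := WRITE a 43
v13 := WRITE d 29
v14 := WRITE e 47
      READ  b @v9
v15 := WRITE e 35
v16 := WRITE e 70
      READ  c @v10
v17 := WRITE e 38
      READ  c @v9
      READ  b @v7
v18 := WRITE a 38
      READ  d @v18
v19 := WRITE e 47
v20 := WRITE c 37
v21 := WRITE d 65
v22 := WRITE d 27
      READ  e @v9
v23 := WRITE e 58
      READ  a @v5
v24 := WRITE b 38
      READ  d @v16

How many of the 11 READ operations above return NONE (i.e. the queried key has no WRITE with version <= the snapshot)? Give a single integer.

v1: WRITE a=9  (a history now [(1, 9)])
v2: WRITE b=64  (b history now [(2, 64)])
v3: WRITE b=17  (b history now [(2, 64), (3, 17)])
READ a @v3: history=[(1, 9)] -> pick v1 -> 9
v4: WRITE e=60  (e history now [(4, 60)])
v5: WRITE a=38  (a history now [(1, 9), (5, 38)])
v6: WRITE e=0  (e history now [(4, 60), (6, 0)])
v7: WRITE d=55  (d history now [(7, 55)])
v8: WRITE a=49  (a history now [(1, 9), (5, 38), (8, 49)])
v9: WRITE b=45  (b history now [(2, 64), (3, 17), (9, 45)])
READ e @v5: history=[(4, 60), (6, 0)] -> pick v4 -> 60
READ e @v3: history=[(4, 60), (6, 0)] -> no version <= 3 -> NONE
v10: WRITE a=68  (a history now [(1, 9), (5, 38), (8, 49), (10, 68)])
v11: WRITE b=28  (b history now [(2, 64), (3, 17), (9, 45), (11, 28)])
v12: WRITE a=43  (a history now [(1, 9), (5, 38), (8, 49), (10, 68), (12, 43)])
v13: WRITE d=29  (d history now [(7, 55), (13, 29)])
v14: WRITE e=47  (e history now [(4, 60), (6, 0), (14, 47)])
READ b @v9: history=[(2, 64), (3, 17), (9, 45), (11, 28)] -> pick v9 -> 45
v15: WRITE e=35  (e history now [(4, 60), (6, 0), (14, 47), (15, 35)])
v16: WRITE e=70  (e history now [(4, 60), (6, 0), (14, 47), (15, 35), (16, 70)])
READ c @v10: history=[] -> no version <= 10 -> NONE
v17: WRITE e=38  (e history now [(4, 60), (6, 0), (14, 47), (15, 35), (16, 70), (17, 38)])
READ c @v9: history=[] -> no version <= 9 -> NONE
READ b @v7: history=[(2, 64), (3, 17), (9, 45), (11, 28)] -> pick v3 -> 17
v18: WRITE a=38  (a history now [(1, 9), (5, 38), (8, 49), (10, 68), (12, 43), (18, 38)])
READ d @v18: history=[(7, 55), (13, 29)] -> pick v13 -> 29
v19: WRITE e=47  (e history now [(4, 60), (6, 0), (14, 47), (15, 35), (16, 70), (17, 38), (19, 47)])
v20: WRITE c=37  (c history now [(20, 37)])
v21: WRITE d=65  (d history now [(7, 55), (13, 29), (21, 65)])
v22: WRITE d=27  (d history now [(7, 55), (13, 29), (21, 65), (22, 27)])
READ e @v9: history=[(4, 60), (6, 0), (14, 47), (15, 35), (16, 70), (17, 38), (19, 47)] -> pick v6 -> 0
v23: WRITE e=58  (e history now [(4, 60), (6, 0), (14, 47), (15, 35), (16, 70), (17, 38), (19, 47), (23, 58)])
READ a @v5: history=[(1, 9), (5, 38), (8, 49), (10, 68), (12, 43), (18, 38)] -> pick v5 -> 38
v24: WRITE b=38  (b history now [(2, 64), (3, 17), (9, 45), (11, 28), (24, 38)])
READ d @v16: history=[(7, 55), (13, 29), (21, 65), (22, 27)] -> pick v13 -> 29
Read results in order: ['9', '60', 'NONE', '45', 'NONE', 'NONE', '17', '29', '0', '38', '29']
NONE count = 3

Answer: 3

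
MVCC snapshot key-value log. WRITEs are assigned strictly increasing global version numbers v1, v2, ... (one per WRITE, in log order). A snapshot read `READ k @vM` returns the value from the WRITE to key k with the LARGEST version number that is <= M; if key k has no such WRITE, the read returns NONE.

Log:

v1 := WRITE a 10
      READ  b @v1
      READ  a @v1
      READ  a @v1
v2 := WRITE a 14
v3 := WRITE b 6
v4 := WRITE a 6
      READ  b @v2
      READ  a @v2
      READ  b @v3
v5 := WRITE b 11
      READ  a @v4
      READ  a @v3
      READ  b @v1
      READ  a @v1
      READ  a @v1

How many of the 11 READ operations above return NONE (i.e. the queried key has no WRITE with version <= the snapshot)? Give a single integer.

v1: WRITE a=10  (a history now [(1, 10)])
READ b @v1: history=[] -> no version <= 1 -> NONE
READ a @v1: history=[(1, 10)] -> pick v1 -> 10
READ a @v1: history=[(1, 10)] -> pick v1 -> 10
v2: WRITE a=14  (a history now [(1, 10), (2, 14)])
v3: WRITE b=6  (b history now [(3, 6)])
v4: WRITE a=6  (a history now [(1, 10), (2, 14), (4, 6)])
READ b @v2: history=[(3, 6)] -> no version <= 2 -> NONE
READ a @v2: history=[(1, 10), (2, 14), (4, 6)] -> pick v2 -> 14
READ b @v3: history=[(3, 6)] -> pick v3 -> 6
v5: WRITE b=11  (b history now [(3, 6), (5, 11)])
READ a @v4: history=[(1, 10), (2, 14), (4, 6)] -> pick v4 -> 6
READ a @v3: history=[(1, 10), (2, 14), (4, 6)] -> pick v2 -> 14
READ b @v1: history=[(3, 6), (5, 11)] -> no version <= 1 -> NONE
READ a @v1: history=[(1, 10), (2, 14), (4, 6)] -> pick v1 -> 10
READ a @v1: history=[(1, 10), (2, 14), (4, 6)] -> pick v1 -> 10
Read results in order: ['NONE', '10', '10', 'NONE', '14', '6', '6', '14', 'NONE', '10', '10']
NONE count = 3

Answer: 3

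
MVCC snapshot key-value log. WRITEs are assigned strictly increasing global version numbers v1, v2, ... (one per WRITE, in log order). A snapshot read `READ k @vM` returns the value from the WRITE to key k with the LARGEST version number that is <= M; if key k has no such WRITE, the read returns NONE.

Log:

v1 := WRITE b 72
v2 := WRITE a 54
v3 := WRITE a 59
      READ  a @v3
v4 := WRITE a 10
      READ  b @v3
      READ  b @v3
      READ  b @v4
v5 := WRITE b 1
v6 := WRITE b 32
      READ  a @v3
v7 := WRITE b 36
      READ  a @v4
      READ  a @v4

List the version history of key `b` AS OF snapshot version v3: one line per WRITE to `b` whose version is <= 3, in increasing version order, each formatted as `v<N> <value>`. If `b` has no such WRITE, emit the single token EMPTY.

Answer: v1 72

Derivation:
Scan writes for key=b with version <= 3:
  v1 WRITE b 72 -> keep
  v2 WRITE a 54 -> skip
  v3 WRITE a 59 -> skip
  v4 WRITE a 10 -> skip
  v5 WRITE b 1 -> drop (> snap)
  v6 WRITE b 32 -> drop (> snap)
  v7 WRITE b 36 -> drop (> snap)
Collected: [(1, 72)]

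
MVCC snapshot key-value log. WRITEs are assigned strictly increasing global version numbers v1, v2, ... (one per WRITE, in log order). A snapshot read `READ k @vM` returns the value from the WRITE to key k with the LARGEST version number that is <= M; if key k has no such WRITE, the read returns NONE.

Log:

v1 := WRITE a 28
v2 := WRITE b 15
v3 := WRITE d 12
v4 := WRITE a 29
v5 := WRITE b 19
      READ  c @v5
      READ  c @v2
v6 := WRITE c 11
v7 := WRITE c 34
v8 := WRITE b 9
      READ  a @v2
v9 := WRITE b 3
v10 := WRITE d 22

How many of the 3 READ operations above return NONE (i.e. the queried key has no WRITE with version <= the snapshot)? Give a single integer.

v1: WRITE a=28  (a history now [(1, 28)])
v2: WRITE b=15  (b history now [(2, 15)])
v3: WRITE d=12  (d history now [(3, 12)])
v4: WRITE a=29  (a history now [(1, 28), (4, 29)])
v5: WRITE b=19  (b history now [(2, 15), (5, 19)])
READ c @v5: history=[] -> no version <= 5 -> NONE
READ c @v2: history=[] -> no version <= 2 -> NONE
v6: WRITE c=11  (c history now [(6, 11)])
v7: WRITE c=34  (c history now [(6, 11), (7, 34)])
v8: WRITE b=9  (b history now [(2, 15), (5, 19), (8, 9)])
READ a @v2: history=[(1, 28), (4, 29)] -> pick v1 -> 28
v9: WRITE b=3  (b history now [(2, 15), (5, 19), (8, 9), (9, 3)])
v10: WRITE d=22  (d history now [(3, 12), (10, 22)])
Read results in order: ['NONE', 'NONE', '28']
NONE count = 2

Answer: 2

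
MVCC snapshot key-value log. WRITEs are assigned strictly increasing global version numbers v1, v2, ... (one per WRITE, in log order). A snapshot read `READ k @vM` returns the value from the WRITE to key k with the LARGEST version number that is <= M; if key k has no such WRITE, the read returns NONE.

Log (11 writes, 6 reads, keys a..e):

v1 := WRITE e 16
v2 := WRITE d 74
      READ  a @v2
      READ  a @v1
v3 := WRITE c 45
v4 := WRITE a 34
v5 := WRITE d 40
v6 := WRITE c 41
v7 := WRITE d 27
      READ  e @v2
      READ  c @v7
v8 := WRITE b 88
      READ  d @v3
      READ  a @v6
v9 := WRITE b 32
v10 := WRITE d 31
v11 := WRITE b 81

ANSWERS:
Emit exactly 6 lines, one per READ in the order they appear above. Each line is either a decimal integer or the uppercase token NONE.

Answer: NONE
NONE
16
41
74
34

Derivation:
v1: WRITE e=16  (e history now [(1, 16)])
v2: WRITE d=74  (d history now [(2, 74)])
READ a @v2: history=[] -> no version <= 2 -> NONE
READ a @v1: history=[] -> no version <= 1 -> NONE
v3: WRITE c=45  (c history now [(3, 45)])
v4: WRITE a=34  (a history now [(4, 34)])
v5: WRITE d=40  (d history now [(2, 74), (5, 40)])
v6: WRITE c=41  (c history now [(3, 45), (6, 41)])
v7: WRITE d=27  (d history now [(2, 74), (5, 40), (7, 27)])
READ e @v2: history=[(1, 16)] -> pick v1 -> 16
READ c @v7: history=[(3, 45), (6, 41)] -> pick v6 -> 41
v8: WRITE b=88  (b history now [(8, 88)])
READ d @v3: history=[(2, 74), (5, 40), (7, 27)] -> pick v2 -> 74
READ a @v6: history=[(4, 34)] -> pick v4 -> 34
v9: WRITE b=32  (b history now [(8, 88), (9, 32)])
v10: WRITE d=31  (d history now [(2, 74), (5, 40), (7, 27), (10, 31)])
v11: WRITE b=81  (b history now [(8, 88), (9, 32), (11, 81)])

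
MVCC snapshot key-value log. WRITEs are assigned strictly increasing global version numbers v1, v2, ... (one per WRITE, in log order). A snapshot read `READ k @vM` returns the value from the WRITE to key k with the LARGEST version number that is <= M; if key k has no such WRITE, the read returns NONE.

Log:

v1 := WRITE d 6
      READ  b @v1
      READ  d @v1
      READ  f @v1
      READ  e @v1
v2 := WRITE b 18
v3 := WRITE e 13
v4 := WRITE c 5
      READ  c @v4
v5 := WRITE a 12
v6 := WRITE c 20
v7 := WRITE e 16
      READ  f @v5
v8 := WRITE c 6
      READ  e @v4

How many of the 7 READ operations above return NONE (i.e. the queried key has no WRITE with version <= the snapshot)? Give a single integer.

Answer: 4

Derivation:
v1: WRITE d=6  (d history now [(1, 6)])
READ b @v1: history=[] -> no version <= 1 -> NONE
READ d @v1: history=[(1, 6)] -> pick v1 -> 6
READ f @v1: history=[] -> no version <= 1 -> NONE
READ e @v1: history=[] -> no version <= 1 -> NONE
v2: WRITE b=18  (b history now [(2, 18)])
v3: WRITE e=13  (e history now [(3, 13)])
v4: WRITE c=5  (c history now [(4, 5)])
READ c @v4: history=[(4, 5)] -> pick v4 -> 5
v5: WRITE a=12  (a history now [(5, 12)])
v6: WRITE c=20  (c history now [(4, 5), (6, 20)])
v7: WRITE e=16  (e history now [(3, 13), (7, 16)])
READ f @v5: history=[] -> no version <= 5 -> NONE
v8: WRITE c=6  (c history now [(4, 5), (6, 20), (8, 6)])
READ e @v4: history=[(3, 13), (7, 16)] -> pick v3 -> 13
Read results in order: ['NONE', '6', 'NONE', 'NONE', '5', 'NONE', '13']
NONE count = 4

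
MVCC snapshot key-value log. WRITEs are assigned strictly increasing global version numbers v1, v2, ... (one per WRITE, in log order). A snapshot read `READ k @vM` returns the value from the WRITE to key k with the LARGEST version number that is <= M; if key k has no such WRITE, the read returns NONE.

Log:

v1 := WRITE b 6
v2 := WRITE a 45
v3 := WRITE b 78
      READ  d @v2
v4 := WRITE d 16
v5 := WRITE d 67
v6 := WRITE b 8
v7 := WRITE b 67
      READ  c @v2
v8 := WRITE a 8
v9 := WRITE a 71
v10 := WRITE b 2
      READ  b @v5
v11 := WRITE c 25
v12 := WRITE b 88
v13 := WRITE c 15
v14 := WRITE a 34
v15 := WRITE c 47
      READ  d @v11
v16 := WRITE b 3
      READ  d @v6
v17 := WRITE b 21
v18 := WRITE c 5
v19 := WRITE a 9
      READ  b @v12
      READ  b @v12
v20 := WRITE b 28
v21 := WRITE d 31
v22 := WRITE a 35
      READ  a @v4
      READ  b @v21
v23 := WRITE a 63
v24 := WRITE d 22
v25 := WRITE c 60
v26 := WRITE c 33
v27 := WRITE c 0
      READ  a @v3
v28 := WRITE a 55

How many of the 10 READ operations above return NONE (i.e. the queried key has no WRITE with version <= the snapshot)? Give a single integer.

v1: WRITE b=6  (b history now [(1, 6)])
v2: WRITE a=45  (a history now [(2, 45)])
v3: WRITE b=78  (b history now [(1, 6), (3, 78)])
READ d @v2: history=[] -> no version <= 2 -> NONE
v4: WRITE d=16  (d history now [(4, 16)])
v5: WRITE d=67  (d history now [(4, 16), (5, 67)])
v6: WRITE b=8  (b history now [(1, 6), (3, 78), (6, 8)])
v7: WRITE b=67  (b history now [(1, 6), (3, 78), (6, 8), (7, 67)])
READ c @v2: history=[] -> no version <= 2 -> NONE
v8: WRITE a=8  (a history now [(2, 45), (8, 8)])
v9: WRITE a=71  (a history now [(2, 45), (8, 8), (9, 71)])
v10: WRITE b=2  (b history now [(1, 6), (3, 78), (6, 8), (7, 67), (10, 2)])
READ b @v5: history=[(1, 6), (3, 78), (6, 8), (7, 67), (10, 2)] -> pick v3 -> 78
v11: WRITE c=25  (c history now [(11, 25)])
v12: WRITE b=88  (b history now [(1, 6), (3, 78), (6, 8), (7, 67), (10, 2), (12, 88)])
v13: WRITE c=15  (c history now [(11, 25), (13, 15)])
v14: WRITE a=34  (a history now [(2, 45), (8, 8), (9, 71), (14, 34)])
v15: WRITE c=47  (c history now [(11, 25), (13, 15), (15, 47)])
READ d @v11: history=[(4, 16), (5, 67)] -> pick v5 -> 67
v16: WRITE b=3  (b history now [(1, 6), (3, 78), (6, 8), (7, 67), (10, 2), (12, 88), (16, 3)])
READ d @v6: history=[(4, 16), (5, 67)] -> pick v5 -> 67
v17: WRITE b=21  (b history now [(1, 6), (3, 78), (6, 8), (7, 67), (10, 2), (12, 88), (16, 3), (17, 21)])
v18: WRITE c=5  (c history now [(11, 25), (13, 15), (15, 47), (18, 5)])
v19: WRITE a=9  (a history now [(2, 45), (8, 8), (9, 71), (14, 34), (19, 9)])
READ b @v12: history=[(1, 6), (3, 78), (6, 8), (7, 67), (10, 2), (12, 88), (16, 3), (17, 21)] -> pick v12 -> 88
READ b @v12: history=[(1, 6), (3, 78), (6, 8), (7, 67), (10, 2), (12, 88), (16, 3), (17, 21)] -> pick v12 -> 88
v20: WRITE b=28  (b history now [(1, 6), (3, 78), (6, 8), (7, 67), (10, 2), (12, 88), (16, 3), (17, 21), (20, 28)])
v21: WRITE d=31  (d history now [(4, 16), (5, 67), (21, 31)])
v22: WRITE a=35  (a history now [(2, 45), (8, 8), (9, 71), (14, 34), (19, 9), (22, 35)])
READ a @v4: history=[(2, 45), (8, 8), (9, 71), (14, 34), (19, 9), (22, 35)] -> pick v2 -> 45
READ b @v21: history=[(1, 6), (3, 78), (6, 8), (7, 67), (10, 2), (12, 88), (16, 3), (17, 21), (20, 28)] -> pick v20 -> 28
v23: WRITE a=63  (a history now [(2, 45), (8, 8), (9, 71), (14, 34), (19, 9), (22, 35), (23, 63)])
v24: WRITE d=22  (d history now [(4, 16), (5, 67), (21, 31), (24, 22)])
v25: WRITE c=60  (c history now [(11, 25), (13, 15), (15, 47), (18, 5), (25, 60)])
v26: WRITE c=33  (c history now [(11, 25), (13, 15), (15, 47), (18, 5), (25, 60), (26, 33)])
v27: WRITE c=0  (c history now [(11, 25), (13, 15), (15, 47), (18, 5), (25, 60), (26, 33), (27, 0)])
READ a @v3: history=[(2, 45), (8, 8), (9, 71), (14, 34), (19, 9), (22, 35), (23, 63)] -> pick v2 -> 45
v28: WRITE a=55  (a history now [(2, 45), (8, 8), (9, 71), (14, 34), (19, 9), (22, 35), (23, 63), (28, 55)])
Read results in order: ['NONE', 'NONE', '78', '67', '67', '88', '88', '45', '28', '45']
NONE count = 2

Answer: 2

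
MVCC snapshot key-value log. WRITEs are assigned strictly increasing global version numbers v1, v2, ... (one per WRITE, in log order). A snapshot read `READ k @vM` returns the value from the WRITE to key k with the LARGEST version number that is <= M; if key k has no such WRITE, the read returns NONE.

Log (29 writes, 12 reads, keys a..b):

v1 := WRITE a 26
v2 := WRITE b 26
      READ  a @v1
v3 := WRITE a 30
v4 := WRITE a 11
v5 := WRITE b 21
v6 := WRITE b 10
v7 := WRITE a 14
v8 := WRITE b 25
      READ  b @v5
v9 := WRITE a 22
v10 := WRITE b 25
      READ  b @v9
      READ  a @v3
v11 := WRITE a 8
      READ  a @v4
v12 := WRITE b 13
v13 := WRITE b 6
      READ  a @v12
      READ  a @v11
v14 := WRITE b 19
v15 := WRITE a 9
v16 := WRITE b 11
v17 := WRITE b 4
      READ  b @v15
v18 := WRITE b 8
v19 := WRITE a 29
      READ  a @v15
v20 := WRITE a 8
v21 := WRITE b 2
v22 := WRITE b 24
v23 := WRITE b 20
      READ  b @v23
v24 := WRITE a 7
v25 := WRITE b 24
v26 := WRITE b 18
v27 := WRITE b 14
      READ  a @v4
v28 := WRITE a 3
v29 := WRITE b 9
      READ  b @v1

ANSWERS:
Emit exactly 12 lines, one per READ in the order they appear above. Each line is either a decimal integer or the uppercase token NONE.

v1: WRITE a=26  (a history now [(1, 26)])
v2: WRITE b=26  (b history now [(2, 26)])
READ a @v1: history=[(1, 26)] -> pick v1 -> 26
v3: WRITE a=30  (a history now [(1, 26), (3, 30)])
v4: WRITE a=11  (a history now [(1, 26), (3, 30), (4, 11)])
v5: WRITE b=21  (b history now [(2, 26), (5, 21)])
v6: WRITE b=10  (b history now [(2, 26), (5, 21), (6, 10)])
v7: WRITE a=14  (a history now [(1, 26), (3, 30), (4, 11), (7, 14)])
v8: WRITE b=25  (b history now [(2, 26), (5, 21), (6, 10), (8, 25)])
READ b @v5: history=[(2, 26), (5, 21), (6, 10), (8, 25)] -> pick v5 -> 21
v9: WRITE a=22  (a history now [(1, 26), (3, 30), (4, 11), (7, 14), (9, 22)])
v10: WRITE b=25  (b history now [(2, 26), (5, 21), (6, 10), (8, 25), (10, 25)])
READ b @v9: history=[(2, 26), (5, 21), (6, 10), (8, 25), (10, 25)] -> pick v8 -> 25
READ a @v3: history=[(1, 26), (3, 30), (4, 11), (7, 14), (9, 22)] -> pick v3 -> 30
v11: WRITE a=8  (a history now [(1, 26), (3, 30), (4, 11), (7, 14), (9, 22), (11, 8)])
READ a @v4: history=[(1, 26), (3, 30), (4, 11), (7, 14), (9, 22), (11, 8)] -> pick v4 -> 11
v12: WRITE b=13  (b history now [(2, 26), (5, 21), (6, 10), (8, 25), (10, 25), (12, 13)])
v13: WRITE b=6  (b history now [(2, 26), (5, 21), (6, 10), (8, 25), (10, 25), (12, 13), (13, 6)])
READ a @v12: history=[(1, 26), (3, 30), (4, 11), (7, 14), (9, 22), (11, 8)] -> pick v11 -> 8
READ a @v11: history=[(1, 26), (3, 30), (4, 11), (7, 14), (9, 22), (11, 8)] -> pick v11 -> 8
v14: WRITE b=19  (b history now [(2, 26), (5, 21), (6, 10), (8, 25), (10, 25), (12, 13), (13, 6), (14, 19)])
v15: WRITE a=9  (a history now [(1, 26), (3, 30), (4, 11), (7, 14), (9, 22), (11, 8), (15, 9)])
v16: WRITE b=11  (b history now [(2, 26), (5, 21), (6, 10), (8, 25), (10, 25), (12, 13), (13, 6), (14, 19), (16, 11)])
v17: WRITE b=4  (b history now [(2, 26), (5, 21), (6, 10), (8, 25), (10, 25), (12, 13), (13, 6), (14, 19), (16, 11), (17, 4)])
READ b @v15: history=[(2, 26), (5, 21), (6, 10), (8, 25), (10, 25), (12, 13), (13, 6), (14, 19), (16, 11), (17, 4)] -> pick v14 -> 19
v18: WRITE b=8  (b history now [(2, 26), (5, 21), (6, 10), (8, 25), (10, 25), (12, 13), (13, 6), (14, 19), (16, 11), (17, 4), (18, 8)])
v19: WRITE a=29  (a history now [(1, 26), (3, 30), (4, 11), (7, 14), (9, 22), (11, 8), (15, 9), (19, 29)])
READ a @v15: history=[(1, 26), (3, 30), (4, 11), (7, 14), (9, 22), (11, 8), (15, 9), (19, 29)] -> pick v15 -> 9
v20: WRITE a=8  (a history now [(1, 26), (3, 30), (4, 11), (7, 14), (9, 22), (11, 8), (15, 9), (19, 29), (20, 8)])
v21: WRITE b=2  (b history now [(2, 26), (5, 21), (6, 10), (8, 25), (10, 25), (12, 13), (13, 6), (14, 19), (16, 11), (17, 4), (18, 8), (21, 2)])
v22: WRITE b=24  (b history now [(2, 26), (5, 21), (6, 10), (8, 25), (10, 25), (12, 13), (13, 6), (14, 19), (16, 11), (17, 4), (18, 8), (21, 2), (22, 24)])
v23: WRITE b=20  (b history now [(2, 26), (5, 21), (6, 10), (8, 25), (10, 25), (12, 13), (13, 6), (14, 19), (16, 11), (17, 4), (18, 8), (21, 2), (22, 24), (23, 20)])
READ b @v23: history=[(2, 26), (5, 21), (6, 10), (8, 25), (10, 25), (12, 13), (13, 6), (14, 19), (16, 11), (17, 4), (18, 8), (21, 2), (22, 24), (23, 20)] -> pick v23 -> 20
v24: WRITE a=7  (a history now [(1, 26), (3, 30), (4, 11), (7, 14), (9, 22), (11, 8), (15, 9), (19, 29), (20, 8), (24, 7)])
v25: WRITE b=24  (b history now [(2, 26), (5, 21), (6, 10), (8, 25), (10, 25), (12, 13), (13, 6), (14, 19), (16, 11), (17, 4), (18, 8), (21, 2), (22, 24), (23, 20), (25, 24)])
v26: WRITE b=18  (b history now [(2, 26), (5, 21), (6, 10), (8, 25), (10, 25), (12, 13), (13, 6), (14, 19), (16, 11), (17, 4), (18, 8), (21, 2), (22, 24), (23, 20), (25, 24), (26, 18)])
v27: WRITE b=14  (b history now [(2, 26), (5, 21), (6, 10), (8, 25), (10, 25), (12, 13), (13, 6), (14, 19), (16, 11), (17, 4), (18, 8), (21, 2), (22, 24), (23, 20), (25, 24), (26, 18), (27, 14)])
READ a @v4: history=[(1, 26), (3, 30), (4, 11), (7, 14), (9, 22), (11, 8), (15, 9), (19, 29), (20, 8), (24, 7)] -> pick v4 -> 11
v28: WRITE a=3  (a history now [(1, 26), (3, 30), (4, 11), (7, 14), (9, 22), (11, 8), (15, 9), (19, 29), (20, 8), (24, 7), (28, 3)])
v29: WRITE b=9  (b history now [(2, 26), (5, 21), (6, 10), (8, 25), (10, 25), (12, 13), (13, 6), (14, 19), (16, 11), (17, 4), (18, 8), (21, 2), (22, 24), (23, 20), (25, 24), (26, 18), (27, 14), (29, 9)])
READ b @v1: history=[(2, 26), (5, 21), (6, 10), (8, 25), (10, 25), (12, 13), (13, 6), (14, 19), (16, 11), (17, 4), (18, 8), (21, 2), (22, 24), (23, 20), (25, 24), (26, 18), (27, 14), (29, 9)] -> no version <= 1 -> NONE

Answer: 26
21
25
30
11
8
8
19
9
20
11
NONE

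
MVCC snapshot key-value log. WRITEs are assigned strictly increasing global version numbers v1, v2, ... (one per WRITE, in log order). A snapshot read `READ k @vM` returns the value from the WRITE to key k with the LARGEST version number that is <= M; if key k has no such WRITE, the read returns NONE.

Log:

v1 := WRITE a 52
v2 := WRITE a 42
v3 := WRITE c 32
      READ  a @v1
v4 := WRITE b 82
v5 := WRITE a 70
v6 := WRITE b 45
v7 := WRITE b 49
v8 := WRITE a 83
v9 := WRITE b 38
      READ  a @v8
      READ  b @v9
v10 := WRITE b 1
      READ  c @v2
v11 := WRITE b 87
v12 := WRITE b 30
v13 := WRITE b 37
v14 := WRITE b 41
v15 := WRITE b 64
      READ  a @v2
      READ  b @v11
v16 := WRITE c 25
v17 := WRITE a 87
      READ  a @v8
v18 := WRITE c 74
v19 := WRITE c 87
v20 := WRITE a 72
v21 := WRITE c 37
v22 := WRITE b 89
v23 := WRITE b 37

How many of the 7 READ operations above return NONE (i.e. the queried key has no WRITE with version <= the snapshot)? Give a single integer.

v1: WRITE a=52  (a history now [(1, 52)])
v2: WRITE a=42  (a history now [(1, 52), (2, 42)])
v3: WRITE c=32  (c history now [(3, 32)])
READ a @v1: history=[(1, 52), (2, 42)] -> pick v1 -> 52
v4: WRITE b=82  (b history now [(4, 82)])
v5: WRITE a=70  (a history now [(1, 52), (2, 42), (5, 70)])
v6: WRITE b=45  (b history now [(4, 82), (6, 45)])
v7: WRITE b=49  (b history now [(4, 82), (6, 45), (7, 49)])
v8: WRITE a=83  (a history now [(1, 52), (2, 42), (5, 70), (8, 83)])
v9: WRITE b=38  (b history now [(4, 82), (6, 45), (7, 49), (9, 38)])
READ a @v8: history=[(1, 52), (2, 42), (5, 70), (8, 83)] -> pick v8 -> 83
READ b @v9: history=[(4, 82), (6, 45), (7, 49), (9, 38)] -> pick v9 -> 38
v10: WRITE b=1  (b history now [(4, 82), (6, 45), (7, 49), (9, 38), (10, 1)])
READ c @v2: history=[(3, 32)] -> no version <= 2 -> NONE
v11: WRITE b=87  (b history now [(4, 82), (6, 45), (7, 49), (9, 38), (10, 1), (11, 87)])
v12: WRITE b=30  (b history now [(4, 82), (6, 45), (7, 49), (9, 38), (10, 1), (11, 87), (12, 30)])
v13: WRITE b=37  (b history now [(4, 82), (6, 45), (7, 49), (9, 38), (10, 1), (11, 87), (12, 30), (13, 37)])
v14: WRITE b=41  (b history now [(4, 82), (6, 45), (7, 49), (9, 38), (10, 1), (11, 87), (12, 30), (13, 37), (14, 41)])
v15: WRITE b=64  (b history now [(4, 82), (6, 45), (7, 49), (9, 38), (10, 1), (11, 87), (12, 30), (13, 37), (14, 41), (15, 64)])
READ a @v2: history=[(1, 52), (2, 42), (5, 70), (8, 83)] -> pick v2 -> 42
READ b @v11: history=[(4, 82), (6, 45), (7, 49), (9, 38), (10, 1), (11, 87), (12, 30), (13, 37), (14, 41), (15, 64)] -> pick v11 -> 87
v16: WRITE c=25  (c history now [(3, 32), (16, 25)])
v17: WRITE a=87  (a history now [(1, 52), (2, 42), (5, 70), (8, 83), (17, 87)])
READ a @v8: history=[(1, 52), (2, 42), (5, 70), (8, 83), (17, 87)] -> pick v8 -> 83
v18: WRITE c=74  (c history now [(3, 32), (16, 25), (18, 74)])
v19: WRITE c=87  (c history now [(3, 32), (16, 25), (18, 74), (19, 87)])
v20: WRITE a=72  (a history now [(1, 52), (2, 42), (5, 70), (8, 83), (17, 87), (20, 72)])
v21: WRITE c=37  (c history now [(3, 32), (16, 25), (18, 74), (19, 87), (21, 37)])
v22: WRITE b=89  (b history now [(4, 82), (6, 45), (7, 49), (9, 38), (10, 1), (11, 87), (12, 30), (13, 37), (14, 41), (15, 64), (22, 89)])
v23: WRITE b=37  (b history now [(4, 82), (6, 45), (7, 49), (9, 38), (10, 1), (11, 87), (12, 30), (13, 37), (14, 41), (15, 64), (22, 89), (23, 37)])
Read results in order: ['52', '83', '38', 'NONE', '42', '87', '83']
NONE count = 1

Answer: 1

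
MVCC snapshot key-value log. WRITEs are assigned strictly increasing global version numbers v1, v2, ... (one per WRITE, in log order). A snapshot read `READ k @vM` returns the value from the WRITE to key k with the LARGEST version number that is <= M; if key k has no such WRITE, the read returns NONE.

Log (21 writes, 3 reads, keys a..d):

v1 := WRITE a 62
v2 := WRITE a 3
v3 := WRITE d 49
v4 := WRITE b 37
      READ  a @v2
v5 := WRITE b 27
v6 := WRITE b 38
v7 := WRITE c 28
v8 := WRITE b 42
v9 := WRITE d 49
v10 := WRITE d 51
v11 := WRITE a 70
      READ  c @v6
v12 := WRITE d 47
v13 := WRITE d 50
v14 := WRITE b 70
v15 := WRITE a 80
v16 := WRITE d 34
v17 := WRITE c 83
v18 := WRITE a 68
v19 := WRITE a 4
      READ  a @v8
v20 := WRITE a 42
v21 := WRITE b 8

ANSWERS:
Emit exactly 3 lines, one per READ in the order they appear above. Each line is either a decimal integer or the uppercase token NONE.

v1: WRITE a=62  (a history now [(1, 62)])
v2: WRITE a=3  (a history now [(1, 62), (2, 3)])
v3: WRITE d=49  (d history now [(3, 49)])
v4: WRITE b=37  (b history now [(4, 37)])
READ a @v2: history=[(1, 62), (2, 3)] -> pick v2 -> 3
v5: WRITE b=27  (b history now [(4, 37), (5, 27)])
v6: WRITE b=38  (b history now [(4, 37), (5, 27), (6, 38)])
v7: WRITE c=28  (c history now [(7, 28)])
v8: WRITE b=42  (b history now [(4, 37), (5, 27), (6, 38), (8, 42)])
v9: WRITE d=49  (d history now [(3, 49), (9, 49)])
v10: WRITE d=51  (d history now [(3, 49), (9, 49), (10, 51)])
v11: WRITE a=70  (a history now [(1, 62), (2, 3), (11, 70)])
READ c @v6: history=[(7, 28)] -> no version <= 6 -> NONE
v12: WRITE d=47  (d history now [(3, 49), (9, 49), (10, 51), (12, 47)])
v13: WRITE d=50  (d history now [(3, 49), (9, 49), (10, 51), (12, 47), (13, 50)])
v14: WRITE b=70  (b history now [(4, 37), (5, 27), (6, 38), (8, 42), (14, 70)])
v15: WRITE a=80  (a history now [(1, 62), (2, 3), (11, 70), (15, 80)])
v16: WRITE d=34  (d history now [(3, 49), (9, 49), (10, 51), (12, 47), (13, 50), (16, 34)])
v17: WRITE c=83  (c history now [(7, 28), (17, 83)])
v18: WRITE a=68  (a history now [(1, 62), (2, 3), (11, 70), (15, 80), (18, 68)])
v19: WRITE a=4  (a history now [(1, 62), (2, 3), (11, 70), (15, 80), (18, 68), (19, 4)])
READ a @v8: history=[(1, 62), (2, 3), (11, 70), (15, 80), (18, 68), (19, 4)] -> pick v2 -> 3
v20: WRITE a=42  (a history now [(1, 62), (2, 3), (11, 70), (15, 80), (18, 68), (19, 4), (20, 42)])
v21: WRITE b=8  (b history now [(4, 37), (5, 27), (6, 38), (8, 42), (14, 70), (21, 8)])

Answer: 3
NONE
3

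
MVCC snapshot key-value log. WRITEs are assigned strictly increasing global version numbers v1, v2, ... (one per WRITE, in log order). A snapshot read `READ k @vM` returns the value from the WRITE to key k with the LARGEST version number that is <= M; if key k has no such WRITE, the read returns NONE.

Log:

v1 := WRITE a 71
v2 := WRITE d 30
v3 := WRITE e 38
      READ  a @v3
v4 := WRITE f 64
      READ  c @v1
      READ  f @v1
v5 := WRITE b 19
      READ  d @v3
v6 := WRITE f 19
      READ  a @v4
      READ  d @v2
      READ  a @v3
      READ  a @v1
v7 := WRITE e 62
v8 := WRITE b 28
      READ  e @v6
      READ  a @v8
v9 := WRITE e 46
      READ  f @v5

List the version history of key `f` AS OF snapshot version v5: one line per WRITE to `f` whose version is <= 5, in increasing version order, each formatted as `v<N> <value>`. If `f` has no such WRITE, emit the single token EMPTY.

Scan writes for key=f with version <= 5:
  v1 WRITE a 71 -> skip
  v2 WRITE d 30 -> skip
  v3 WRITE e 38 -> skip
  v4 WRITE f 64 -> keep
  v5 WRITE b 19 -> skip
  v6 WRITE f 19 -> drop (> snap)
  v7 WRITE e 62 -> skip
  v8 WRITE b 28 -> skip
  v9 WRITE e 46 -> skip
Collected: [(4, 64)]

Answer: v4 64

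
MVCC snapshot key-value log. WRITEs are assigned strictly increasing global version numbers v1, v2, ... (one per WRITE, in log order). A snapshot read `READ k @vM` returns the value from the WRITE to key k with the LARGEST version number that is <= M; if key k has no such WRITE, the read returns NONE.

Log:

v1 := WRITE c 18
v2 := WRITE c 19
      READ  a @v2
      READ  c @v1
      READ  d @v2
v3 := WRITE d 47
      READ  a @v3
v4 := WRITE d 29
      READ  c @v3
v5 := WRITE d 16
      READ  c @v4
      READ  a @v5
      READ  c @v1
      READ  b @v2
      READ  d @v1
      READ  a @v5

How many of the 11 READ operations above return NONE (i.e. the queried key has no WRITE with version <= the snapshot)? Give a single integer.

v1: WRITE c=18  (c history now [(1, 18)])
v2: WRITE c=19  (c history now [(1, 18), (2, 19)])
READ a @v2: history=[] -> no version <= 2 -> NONE
READ c @v1: history=[(1, 18), (2, 19)] -> pick v1 -> 18
READ d @v2: history=[] -> no version <= 2 -> NONE
v3: WRITE d=47  (d history now [(3, 47)])
READ a @v3: history=[] -> no version <= 3 -> NONE
v4: WRITE d=29  (d history now [(3, 47), (4, 29)])
READ c @v3: history=[(1, 18), (2, 19)] -> pick v2 -> 19
v5: WRITE d=16  (d history now [(3, 47), (4, 29), (5, 16)])
READ c @v4: history=[(1, 18), (2, 19)] -> pick v2 -> 19
READ a @v5: history=[] -> no version <= 5 -> NONE
READ c @v1: history=[(1, 18), (2, 19)] -> pick v1 -> 18
READ b @v2: history=[] -> no version <= 2 -> NONE
READ d @v1: history=[(3, 47), (4, 29), (5, 16)] -> no version <= 1 -> NONE
READ a @v5: history=[] -> no version <= 5 -> NONE
Read results in order: ['NONE', '18', 'NONE', 'NONE', '19', '19', 'NONE', '18', 'NONE', 'NONE', 'NONE']
NONE count = 7

Answer: 7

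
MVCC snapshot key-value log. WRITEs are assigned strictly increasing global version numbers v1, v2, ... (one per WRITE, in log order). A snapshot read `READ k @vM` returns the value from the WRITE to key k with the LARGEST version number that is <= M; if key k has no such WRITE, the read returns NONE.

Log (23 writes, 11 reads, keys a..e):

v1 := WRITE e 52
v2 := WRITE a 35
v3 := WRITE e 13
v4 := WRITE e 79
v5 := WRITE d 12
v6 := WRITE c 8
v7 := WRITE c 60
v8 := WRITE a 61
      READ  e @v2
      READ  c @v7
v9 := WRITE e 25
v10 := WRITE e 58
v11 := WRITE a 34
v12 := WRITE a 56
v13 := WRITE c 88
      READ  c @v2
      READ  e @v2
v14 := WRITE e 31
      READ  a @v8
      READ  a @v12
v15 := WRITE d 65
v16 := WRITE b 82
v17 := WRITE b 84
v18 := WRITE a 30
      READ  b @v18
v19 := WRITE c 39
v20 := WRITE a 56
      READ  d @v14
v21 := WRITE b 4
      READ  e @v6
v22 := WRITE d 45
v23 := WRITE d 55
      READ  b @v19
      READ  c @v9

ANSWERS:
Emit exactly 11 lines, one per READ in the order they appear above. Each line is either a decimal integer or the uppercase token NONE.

v1: WRITE e=52  (e history now [(1, 52)])
v2: WRITE a=35  (a history now [(2, 35)])
v3: WRITE e=13  (e history now [(1, 52), (3, 13)])
v4: WRITE e=79  (e history now [(1, 52), (3, 13), (4, 79)])
v5: WRITE d=12  (d history now [(5, 12)])
v6: WRITE c=8  (c history now [(6, 8)])
v7: WRITE c=60  (c history now [(6, 8), (7, 60)])
v8: WRITE a=61  (a history now [(2, 35), (8, 61)])
READ e @v2: history=[(1, 52), (3, 13), (4, 79)] -> pick v1 -> 52
READ c @v7: history=[(6, 8), (7, 60)] -> pick v7 -> 60
v9: WRITE e=25  (e history now [(1, 52), (3, 13), (4, 79), (9, 25)])
v10: WRITE e=58  (e history now [(1, 52), (3, 13), (4, 79), (9, 25), (10, 58)])
v11: WRITE a=34  (a history now [(2, 35), (8, 61), (11, 34)])
v12: WRITE a=56  (a history now [(2, 35), (8, 61), (11, 34), (12, 56)])
v13: WRITE c=88  (c history now [(6, 8), (7, 60), (13, 88)])
READ c @v2: history=[(6, 8), (7, 60), (13, 88)] -> no version <= 2 -> NONE
READ e @v2: history=[(1, 52), (3, 13), (4, 79), (9, 25), (10, 58)] -> pick v1 -> 52
v14: WRITE e=31  (e history now [(1, 52), (3, 13), (4, 79), (9, 25), (10, 58), (14, 31)])
READ a @v8: history=[(2, 35), (8, 61), (11, 34), (12, 56)] -> pick v8 -> 61
READ a @v12: history=[(2, 35), (8, 61), (11, 34), (12, 56)] -> pick v12 -> 56
v15: WRITE d=65  (d history now [(5, 12), (15, 65)])
v16: WRITE b=82  (b history now [(16, 82)])
v17: WRITE b=84  (b history now [(16, 82), (17, 84)])
v18: WRITE a=30  (a history now [(2, 35), (8, 61), (11, 34), (12, 56), (18, 30)])
READ b @v18: history=[(16, 82), (17, 84)] -> pick v17 -> 84
v19: WRITE c=39  (c history now [(6, 8), (7, 60), (13, 88), (19, 39)])
v20: WRITE a=56  (a history now [(2, 35), (8, 61), (11, 34), (12, 56), (18, 30), (20, 56)])
READ d @v14: history=[(5, 12), (15, 65)] -> pick v5 -> 12
v21: WRITE b=4  (b history now [(16, 82), (17, 84), (21, 4)])
READ e @v6: history=[(1, 52), (3, 13), (4, 79), (9, 25), (10, 58), (14, 31)] -> pick v4 -> 79
v22: WRITE d=45  (d history now [(5, 12), (15, 65), (22, 45)])
v23: WRITE d=55  (d history now [(5, 12), (15, 65), (22, 45), (23, 55)])
READ b @v19: history=[(16, 82), (17, 84), (21, 4)] -> pick v17 -> 84
READ c @v9: history=[(6, 8), (7, 60), (13, 88), (19, 39)] -> pick v7 -> 60

Answer: 52
60
NONE
52
61
56
84
12
79
84
60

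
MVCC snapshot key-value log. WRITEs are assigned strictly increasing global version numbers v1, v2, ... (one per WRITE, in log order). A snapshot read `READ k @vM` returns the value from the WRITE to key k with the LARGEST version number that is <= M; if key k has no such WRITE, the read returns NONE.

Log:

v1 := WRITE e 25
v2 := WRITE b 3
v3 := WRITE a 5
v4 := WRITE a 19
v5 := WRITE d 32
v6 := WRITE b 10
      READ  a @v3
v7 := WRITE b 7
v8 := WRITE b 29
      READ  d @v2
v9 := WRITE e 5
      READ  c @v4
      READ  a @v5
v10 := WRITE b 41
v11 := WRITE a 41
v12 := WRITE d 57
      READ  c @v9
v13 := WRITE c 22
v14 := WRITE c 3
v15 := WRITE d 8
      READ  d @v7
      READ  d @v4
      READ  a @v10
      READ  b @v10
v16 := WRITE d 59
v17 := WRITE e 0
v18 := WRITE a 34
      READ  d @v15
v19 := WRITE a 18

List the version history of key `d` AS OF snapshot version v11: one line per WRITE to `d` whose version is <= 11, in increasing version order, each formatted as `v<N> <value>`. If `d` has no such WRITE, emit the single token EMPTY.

Answer: v5 32

Derivation:
Scan writes for key=d with version <= 11:
  v1 WRITE e 25 -> skip
  v2 WRITE b 3 -> skip
  v3 WRITE a 5 -> skip
  v4 WRITE a 19 -> skip
  v5 WRITE d 32 -> keep
  v6 WRITE b 10 -> skip
  v7 WRITE b 7 -> skip
  v8 WRITE b 29 -> skip
  v9 WRITE e 5 -> skip
  v10 WRITE b 41 -> skip
  v11 WRITE a 41 -> skip
  v12 WRITE d 57 -> drop (> snap)
  v13 WRITE c 22 -> skip
  v14 WRITE c 3 -> skip
  v15 WRITE d 8 -> drop (> snap)
  v16 WRITE d 59 -> drop (> snap)
  v17 WRITE e 0 -> skip
  v18 WRITE a 34 -> skip
  v19 WRITE a 18 -> skip
Collected: [(5, 32)]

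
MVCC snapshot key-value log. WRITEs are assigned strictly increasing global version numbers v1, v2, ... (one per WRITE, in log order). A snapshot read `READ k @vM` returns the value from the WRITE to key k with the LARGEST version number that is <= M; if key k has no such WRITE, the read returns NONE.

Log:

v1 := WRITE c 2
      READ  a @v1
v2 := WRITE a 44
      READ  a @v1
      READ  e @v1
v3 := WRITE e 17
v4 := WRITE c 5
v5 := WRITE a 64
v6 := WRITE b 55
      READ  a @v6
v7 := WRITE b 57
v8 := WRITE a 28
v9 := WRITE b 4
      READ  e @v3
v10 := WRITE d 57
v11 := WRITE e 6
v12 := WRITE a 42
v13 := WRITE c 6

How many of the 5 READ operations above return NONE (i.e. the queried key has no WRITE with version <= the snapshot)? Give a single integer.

v1: WRITE c=2  (c history now [(1, 2)])
READ a @v1: history=[] -> no version <= 1 -> NONE
v2: WRITE a=44  (a history now [(2, 44)])
READ a @v1: history=[(2, 44)] -> no version <= 1 -> NONE
READ e @v1: history=[] -> no version <= 1 -> NONE
v3: WRITE e=17  (e history now [(3, 17)])
v4: WRITE c=5  (c history now [(1, 2), (4, 5)])
v5: WRITE a=64  (a history now [(2, 44), (5, 64)])
v6: WRITE b=55  (b history now [(6, 55)])
READ a @v6: history=[(2, 44), (5, 64)] -> pick v5 -> 64
v7: WRITE b=57  (b history now [(6, 55), (7, 57)])
v8: WRITE a=28  (a history now [(2, 44), (5, 64), (8, 28)])
v9: WRITE b=4  (b history now [(6, 55), (7, 57), (9, 4)])
READ e @v3: history=[(3, 17)] -> pick v3 -> 17
v10: WRITE d=57  (d history now [(10, 57)])
v11: WRITE e=6  (e history now [(3, 17), (11, 6)])
v12: WRITE a=42  (a history now [(2, 44), (5, 64), (8, 28), (12, 42)])
v13: WRITE c=6  (c history now [(1, 2), (4, 5), (13, 6)])
Read results in order: ['NONE', 'NONE', 'NONE', '64', '17']
NONE count = 3

Answer: 3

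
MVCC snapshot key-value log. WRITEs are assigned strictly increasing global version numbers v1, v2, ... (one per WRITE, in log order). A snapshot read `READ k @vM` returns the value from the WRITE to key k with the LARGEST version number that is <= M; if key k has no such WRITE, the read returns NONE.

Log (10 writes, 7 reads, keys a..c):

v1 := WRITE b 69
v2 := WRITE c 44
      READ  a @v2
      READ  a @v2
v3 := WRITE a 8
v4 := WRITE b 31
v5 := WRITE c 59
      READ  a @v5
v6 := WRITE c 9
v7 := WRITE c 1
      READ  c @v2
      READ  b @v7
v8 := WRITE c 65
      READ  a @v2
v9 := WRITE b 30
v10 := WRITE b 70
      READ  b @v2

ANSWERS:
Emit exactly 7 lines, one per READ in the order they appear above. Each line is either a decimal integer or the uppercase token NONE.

v1: WRITE b=69  (b history now [(1, 69)])
v2: WRITE c=44  (c history now [(2, 44)])
READ a @v2: history=[] -> no version <= 2 -> NONE
READ a @v2: history=[] -> no version <= 2 -> NONE
v3: WRITE a=8  (a history now [(3, 8)])
v4: WRITE b=31  (b history now [(1, 69), (4, 31)])
v5: WRITE c=59  (c history now [(2, 44), (5, 59)])
READ a @v5: history=[(3, 8)] -> pick v3 -> 8
v6: WRITE c=9  (c history now [(2, 44), (5, 59), (6, 9)])
v7: WRITE c=1  (c history now [(2, 44), (5, 59), (6, 9), (7, 1)])
READ c @v2: history=[(2, 44), (5, 59), (6, 9), (7, 1)] -> pick v2 -> 44
READ b @v7: history=[(1, 69), (4, 31)] -> pick v4 -> 31
v8: WRITE c=65  (c history now [(2, 44), (5, 59), (6, 9), (7, 1), (8, 65)])
READ a @v2: history=[(3, 8)] -> no version <= 2 -> NONE
v9: WRITE b=30  (b history now [(1, 69), (4, 31), (9, 30)])
v10: WRITE b=70  (b history now [(1, 69), (4, 31), (9, 30), (10, 70)])
READ b @v2: history=[(1, 69), (4, 31), (9, 30), (10, 70)] -> pick v1 -> 69

Answer: NONE
NONE
8
44
31
NONE
69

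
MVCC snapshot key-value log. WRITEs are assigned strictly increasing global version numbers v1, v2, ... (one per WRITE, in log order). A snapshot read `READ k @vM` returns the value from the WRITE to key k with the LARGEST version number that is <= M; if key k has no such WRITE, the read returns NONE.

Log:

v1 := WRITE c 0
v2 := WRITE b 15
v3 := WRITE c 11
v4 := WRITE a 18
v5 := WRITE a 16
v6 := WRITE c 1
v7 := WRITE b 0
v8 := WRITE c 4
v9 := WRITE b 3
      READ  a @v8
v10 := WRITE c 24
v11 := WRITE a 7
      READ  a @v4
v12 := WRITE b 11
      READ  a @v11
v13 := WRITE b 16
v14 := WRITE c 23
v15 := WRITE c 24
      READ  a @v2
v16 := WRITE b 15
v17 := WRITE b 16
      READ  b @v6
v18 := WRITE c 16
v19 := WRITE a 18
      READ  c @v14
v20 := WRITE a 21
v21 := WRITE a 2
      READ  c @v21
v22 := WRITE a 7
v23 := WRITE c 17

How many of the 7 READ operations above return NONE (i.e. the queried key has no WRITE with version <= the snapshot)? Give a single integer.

Answer: 1

Derivation:
v1: WRITE c=0  (c history now [(1, 0)])
v2: WRITE b=15  (b history now [(2, 15)])
v3: WRITE c=11  (c history now [(1, 0), (3, 11)])
v4: WRITE a=18  (a history now [(4, 18)])
v5: WRITE a=16  (a history now [(4, 18), (5, 16)])
v6: WRITE c=1  (c history now [(1, 0), (3, 11), (6, 1)])
v7: WRITE b=0  (b history now [(2, 15), (7, 0)])
v8: WRITE c=4  (c history now [(1, 0), (3, 11), (6, 1), (8, 4)])
v9: WRITE b=3  (b history now [(2, 15), (7, 0), (9, 3)])
READ a @v8: history=[(4, 18), (5, 16)] -> pick v5 -> 16
v10: WRITE c=24  (c history now [(1, 0), (3, 11), (6, 1), (8, 4), (10, 24)])
v11: WRITE a=7  (a history now [(4, 18), (5, 16), (11, 7)])
READ a @v4: history=[(4, 18), (5, 16), (11, 7)] -> pick v4 -> 18
v12: WRITE b=11  (b history now [(2, 15), (7, 0), (9, 3), (12, 11)])
READ a @v11: history=[(4, 18), (5, 16), (11, 7)] -> pick v11 -> 7
v13: WRITE b=16  (b history now [(2, 15), (7, 0), (9, 3), (12, 11), (13, 16)])
v14: WRITE c=23  (c history now [(1, 0), (3, 11), (6, 1), (8, 4), (10, 24), (14, 23)])
v15: WRITE c=24  (c history now [(1, 0), (3, 11), (6, 1), (8, 4), (10, 24), (14, 23), (15, 24)])
READ a @v2: history=[(4, 18), (5, 16), (11, 7)] -> no version <= 2 -> NONE
v16: WRITE b=15  (b history now [(2, 15), (7, 0), (9, 3), (12, 11), (13, 16), (16, 15)])
v17: WRITE b=16  (b history now [(2, 15), (7, 0), (9, 3), (12, 11), (13, 16), (16, 15), (17, 16)])
READ b @v6: history=[(2, 15), (7, 0), (9, 3), (12, 11), (13, 16), (16, 15), (17, 16)] -> pick v2 -> 15
v18: WRITE c=16  (c history now [(1, 0), (3, 11), (6, 1), (8, 4), (10, 24), (14, 23), (15, 24), (18, 16)])
v19: WRITE a=18  (a history now [(4, 18), (5, 16), (11, 7), (19, 18)])
READ c @v14: history=[(1, 0), (3, 11), (6, 1), (8, 4), (10, 24), (14, 23), (15, 24), (18, 16)] -> pick v14 -> 23
v20: WRITE a=21  (a history now [(4, 18), (5, 16), (11, 7), (19, 18), (20, 21)])
v21: WRITE a=2  (a history now [(4, 18), (5, 16), (11, 7), (19, 18), (20, 21), (21, 2)])
READ c @v21: history=[(1, 0), (3, 11), (6, 1), (8, 4), (10, 24), (14, 23), (15, 24), (18, 16)] -> pick v18 -> 16
v22: WRITE a=7  (a history now [(4, 18), (5, 16), (11, 7), (19, 18), (20, 21), (21, 2), (22, 7)])
v23: WRITE c=17  (c history now [(1, 0), (3, 11), (6, 1), (8, 4), (10, 24), (14, 23), (15, 24), (18, 16), (23, 17)])
Read results in order: ['16', '18', '7', 'NONE', '15', '23', '16']
NONE count = 1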